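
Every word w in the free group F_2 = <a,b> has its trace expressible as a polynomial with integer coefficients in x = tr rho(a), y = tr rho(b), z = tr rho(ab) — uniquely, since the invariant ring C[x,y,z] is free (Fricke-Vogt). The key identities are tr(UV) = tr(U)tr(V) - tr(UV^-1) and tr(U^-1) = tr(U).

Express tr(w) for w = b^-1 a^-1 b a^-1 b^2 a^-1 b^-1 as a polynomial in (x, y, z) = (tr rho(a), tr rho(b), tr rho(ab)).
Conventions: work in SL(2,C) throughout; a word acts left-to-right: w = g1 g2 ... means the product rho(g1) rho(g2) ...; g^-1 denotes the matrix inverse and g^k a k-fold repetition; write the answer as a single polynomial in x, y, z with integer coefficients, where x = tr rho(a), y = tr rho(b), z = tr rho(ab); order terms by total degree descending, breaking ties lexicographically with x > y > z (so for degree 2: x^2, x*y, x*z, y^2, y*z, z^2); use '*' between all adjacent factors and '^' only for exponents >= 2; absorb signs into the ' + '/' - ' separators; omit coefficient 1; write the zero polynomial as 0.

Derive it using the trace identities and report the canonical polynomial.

x^2*y^4*z - x^3*y^3 - x*y^5 - 2*x*y^3*z^2 + x^2*y^2*z + y^4*z + y^2*z^3 + x^3*y + 4*x*y^3 - x^2*z - 4*y^2*z - 2*x*y + z

tr(b a^-1) = tr(b) tr(a) - tr(b a) = x*y - z
apply: tr(a^-1 b a^-1) = tr(b a^-1) tr(a) - tr(b) = x^2*y - x*z - y
tr(b^2) = tr(b) tr(b) - tr(1) = y^2 - 2
tr(a^2 b) = tr(a) tr(b a) - tr(b) = x*z - y
tr(a^2) = tr(a) tr(a) - tr(1) = x^2 - 2
use: tr(b a^2 b) = tr(b) tr(a^2 b) - tr(a^2) = x*y*z - x^2 - y^2 + 2
use: tr(b^2 a^2 b) = tr(b) tr(b a^2 b) - tr(b a^2) = x*y^2*z - x^2*y - y^3 - x*z + 3*y
tr(a b a b) = tr(a b) tr(a b) - tr(1) = z^2 - 2
tr(b a b^2 a) = tr(b) tr(a b a b) - tr(a b a) = y*z^2 - x*z - y
use: tr(b a b) = tr(b) tr(a b) - tr(a) = y*z - x
tr(b a b^2) = tr(b) tr(b a b) - tr(b a) = y^2*z - x*y - z
use: tr(b^2 a^2 b a) = tr(a) tr(b a b^2 a) - tr(b a b^2) = x*y*z^2 - x^2*z - y^2*z + z
tr(a b a^-1 b^2 a) = tr(b^2 a^2 b) tr(a) - tr(b^2 a^2 b a) = x^2*y^2*z - x^3*y - x*y^3 - x*y*z^2 + y^2*z + 3*x*y - z
use: tr(b^2 a b a b) = tr(b) tr(a b a b^2) - tr(a b a b) = y^2*z^2 - x*y*z - y^2 - z^2 + 2
use: tr(a b a b a b) = tr(b a) tr(b a b a) - tr(b^-1 a^-1) = z^3 - 3*z
tr(a b a b a) = tr(a) tr(b a b a) - tr(b a b) = x*z^2 - y*z - x
apply: tr(b^2 a b a b a) = tr(b) tr(a b a b a b) - tr(a b a b a) = y*z^3 - x*z^2 - 2*y*z + x
tr(a b a^-1 b^2 a b) = tr(b^2 a b a b) tr(a) - tr(b^2 a b a b a) = x*y^2*z^2 - x^2*y*z - y*z^3 - x*y^2 + 2*y*z + x
use: tr(b a^-1 b^2 a b^-1 a) = tr(a b a^-1 b^2 a) tr(b) - tr(a b a^-1 b^2 a b) = x^2*y^3*z - x^3*y^2 - x*y^4 - 2*x*y^2*z^2 + x^2*y*z + y^3*z + y*z^3 + 4*x*y^2 - 3*y*z - x
tr(b^-1 a^-1 b a^-1 b^2 a) = tr(b a^-1 b^2 a b^-1) tr(a) - tr(b a^-1 b^2 a b^-1 a) = -x^2*y^3*z + x^3*y^2 + x*y^4 + 2*x*y^2*z^2 - x^2*y*z - y^3*z - y*z^3 - 3*x*y^2 + 3*y*z - x
use: tr(b^3) = tr(b) tr(b^2) - tr(b) = y^3 - 3*y
tr(b a^-1 b^2) = tr(b^3) tr(a) - tr(b^3 a) = x*y^3 - y^2*z - 2*x*y + z
use: tr(b^-2 a^-1 b a^-1 b^2 a) = tr(b^-1 a^-1 b a^-1 b^2 a) tr(b) - tr(b^-1 a^-1 b a^-1 b^2 a b) = -x^2*y^4*z + x^3*y^3 + x*y^5 + 2*x*y^3*z^2 - x^2*y^2*z - y^4*z - y^2*z^3 - 4*x*y^3 + 4*y^2*z + x*y - z
tr(b^-1 a^-1 b a^-1 b^2 a^-1 b^-1) = tr(b^-2 a^-1 b a^-1 b^2) tr(a) - tr(b^-2 a^-1 b a^-1 b^2 a) = x^2*y^4*z - x^3*y^3 - x*y^5 - 2*x*y^3*z^2 + x^2*y^2*z + y^4*z + y^2*z^3 + x^3*y + 4*x*y^3 - x^2*z - 4*y^2*z - 2*x*y + z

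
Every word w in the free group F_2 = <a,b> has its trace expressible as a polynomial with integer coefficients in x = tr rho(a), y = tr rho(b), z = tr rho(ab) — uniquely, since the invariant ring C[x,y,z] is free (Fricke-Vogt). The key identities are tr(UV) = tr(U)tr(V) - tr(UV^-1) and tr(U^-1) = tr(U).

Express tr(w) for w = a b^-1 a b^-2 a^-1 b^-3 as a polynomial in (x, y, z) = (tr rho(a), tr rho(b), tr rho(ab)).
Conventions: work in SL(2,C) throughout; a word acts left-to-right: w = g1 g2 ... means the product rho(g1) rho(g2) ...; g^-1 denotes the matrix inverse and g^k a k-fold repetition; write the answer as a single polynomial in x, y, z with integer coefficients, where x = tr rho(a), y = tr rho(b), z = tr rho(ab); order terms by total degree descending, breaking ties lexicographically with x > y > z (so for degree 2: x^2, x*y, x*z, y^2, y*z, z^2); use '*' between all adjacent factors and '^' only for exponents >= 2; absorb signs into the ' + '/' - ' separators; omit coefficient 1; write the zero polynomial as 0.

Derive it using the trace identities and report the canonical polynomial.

x^2*y^5*z - x^3*y^4 - 2*x*y^4*z^2 + y^3*z^3 + x^3*y^2 + 2*x*y^2*z^2 - x^2*y*z - y^3*z - y*z^3 + 2*x*y^2 + y*z - x

tr(a^2) = tr(a) * tr(a) - tr(1) = x^2 - 2
apply: tr(a^2 b) = tr(a) * tr(b a) - tr(b) = x*z - y
use: tr(a^2 b^-1) = tr(a^2) * tr(b) - tr(a^2 b) = x^2*y - x*z - y
tr(a^2 b^-2) = tr(a^2 b^-1) * tr(b) - tr(a^2) = x^2*y^2 - x*y*z - x^2 - y^2 + 2
tr(b^-2 a^2 b^-1) = tr(a^2 b^-2) * tr(b) - tr(a^2 b^-1) = x^2*y^3 - x*y^2*z - 2*x^2*y - y^3 + x*z + 3*y
tr(a^3) = tr(a) * tr(a^2) - tr(a) = x^3 - 3*x
use: tr(a^3 b) = tr(a) * tr(b a^2) - tr(b a) = x^2*z - x*y - z
tr(a b^-1 a^2) = tr(a^3) * tr(b) - tr(a^3 b) = x^3*y - x^2*z - 2*x*y + z
tr(b a b a) = tr(a b) * tr(a b) - tr(1) = z^2 - 2
tr(b a b) = tr(b) * tr(a b) - tr(a) = y*z - x
use: tr(a^2 b a b) = tr(a) * tr(b a b a) - tr(b a b) = x*z^2 - y*z - x
apply: tr(a b^-1 a^2 b) = tr(a^2 b a) * tr(b) - tr(a^2 b a b) = x^2*y*z - x*y^2 - x*z^2 + x
tr(a^2 b^-1 a b^-1) = tr(a b^-1 a^2) * tr(b) - tr(a b^-1 a^2 b) = x^3*y^2 - 2*x^2*y*z - x*y^2 + x*z^2 + y*z - x
use: tr(b^-2 a^2 b^-1 a) = tr(a^2 b^-1 a b^-1) * tr(b) - tr(a^2 b^-1 a) = x^3*y^3 - 2*x^2*y^2*z - x^3*y - x*y^3 + x*y*z^2 + x^2*z + y^2*z + x*y - z
tr(a^-1 b^-2 a^2 b^-1) = tr(b^-2 a^2 b^-1) * tr(a) - tr(b^-2 a^2 b^-1 a) = x^2*y^2*z - x^3*y - x*y*z^2 - y^2*z + 2*x*y + z
use: tr(b^-1 a) = tr(a) * tr(b) - tr(a b) = x*y - z
apply: tr(b^-2 a) = tr(b^-1 a) * tr(b) - tr(b^-1 a b) = x*y^2 - y*z - x
use: tr(b^-2 a^2 b^-2 a^-1) = tr(a^-1 b^-2 a^2 b^-1) * tr(b) - tr(a^-1 b^-2 a^2) = x^2*y^3*z - x^3*y^2 - x*y^2*z^2 - y^3*z + x*y^2 + 2*y*z + x
use: tr(b^-1 a^2 b^-2 a) = tr(b^-1 a b^-1 a^2) * tr(b) - tr(b^-1 a b^-1 a^2 b) = x^3*y^3 - 2*x^2*y^2*z - x^3*y - x*y^3 + x*y*z^2 + x^2*z + y^2*z + x*y - z
apply: tr(b^-1 a^2 b^-2 a^-1) = tr(b^-1 a^2 b^-2) * tr(a) - tr(b^-1 a^2 b^-2 a) = x^2*y^2*z - x^3*y - x*y*z^2 - y^2*z + 2*x*y + z
tr(a b^-2 a^-1 b^-3 a) = tr(b^-2 a^2 b^-2 a^-1) * tr(b) - tr(b^-2 a^2 b^-2 a^-1 b) = x^2*y^4*z - x^3*y^3 - x*y^3*z^2 - x^2*y^2*z - y^4*z + x^3*y + x*y^3 + x*y*z^2 + 3*y^2*z - x*y - z
apply: tr(b^-1 a b a) = tr(a b a) * tr(b) - tr(a b a b) = x*y*z - y^2 - z^2 + 2
tr(a b a b^-2) = tr(b^-1 a b a) * tr(b) - tr(b^-1 a b a b) = x*y^2*z - y^3 - y*z^2 - x*z + 3*y
apply: tr(a b a b^-3) = tr(a b a b^-2) * tr(b) - tr(a b a b^-1) = x*y^3*z - y^4 - y^2*z^2 - 2*x*y*z + 4*y^2 + z^2 - 2
tr(b^-3 a b a b^-1) = tr(a b a b^-3) * tr(b) - tr(a b a b^-2) = x*y^4*z - y^5 - y^3*z^2 - 3*x*y^2*z + 5*y^3 + 2*y*z^2 + x*z - 5*y
tr(a b a^2 b^-1) = tr(a b a^2) * tr(b) - tr(a b a^2 b) = x^2*y*z - x*y^2 - x*z^2 + x
use: tr(a b^-2 a b a) = tr(a b a^2 b^-1) * tr(b) - tr(a b a^2) = x^2*y^2*z - x*y^3 - x*y*z^2 - x^2*z + 2*x*y + z
apply: tr(a b a b a b) = tr(b a b a) * tr(b a) - tr(a b) = z^3 - 3*z
apply: tr(a b a b a b^-1) = tr(a b a b a) * tr(b) - tr(a b a b a b) = x*y*z^2 - y^2*z - z^3 - x*y + 3*z
apply: tr(a b^-2 a b a b) = tr(a b a b a b^-1) * tr(b) - tr(a b a b a) = x*y^2*z^2 - y^3*z - y*z^3 - x*y^2 - x*z^2 + 4*y*z + x
apply: tr(a b a b^-1 a b^-2) = tr(a b^-2 a b a) * tr(b) - tr(a b^-2 a b a b) = x^2*y^3*z - x*y^4 - 2*x*y^2*z^2 - x^2*y*z + y^3*z + y*z^3 + 3*x*y^2 + x*z^2 - 3*y*z - x
apply: tr(a b a b^-1 a b^-1) = tr(a b^-1 a b a) * tr(b) - tr(a b^-1 a b a b) = x^2*y^2*z - x*y^3 - 2*x*y*z^2 + y^2*z + z^3 + 2*x*y - 3*z
tr(b^-3 a b a b^-1 a) = tr(a b a b^-1 a b^-2) * tr(b) - tr(a b a b^-1 a b^-1) = x^2*y^4*z - x*y^5 - 2*x*y^3*z^2 - 2*x^2*y^2*z + y^4*z + y^2*z^3 + 4*x*y^3 + 3*x*y*z^2 - 4*y^2*z - z^3 - 3*x*y + 3*z
apply: tr(b^-1 a^-1 b^-3 a b a) = tr(b^-3 a b a b^-1) * tr(a) - tr(b^-3 a b a b^-1 a) = x*y^3*z^2 - x^2*y^2*z - y^4*z - y^2*z^3 + x*y^3 - x*y*z^2 + x^2*z + 4*y^2*z + z^3 - 2*x*y - 3*z
tr(a b^-2 a^-1 b^-3 a b) = tr(b^-1 a^-1 b^-3 a b a) * tr(b) - tr(b^-1 a^-1 b^-3 a b a b) = x*y^4*z^2 - x^2*y^3*z - y^5*z - y^3*z^3 + x*y^4 - x*y^2*z^2 + x^2*y*z + 4*y^3*z + y*z^3 - 3*x*y^2 - 2*y*z + x
use: tr(a b^-1 a b^-2 a^-1 b^-3) = tr(a b^-2 a^-1 b^-3 a) * tr(b) - tr(a b^-2 a^-1 b^-3 a b) = x^2*y^5*z - x^3*y^4 - 2*x*y^4*z^2 + y^3*z^3 + x^3*y^2 + 2*x*y^2*z^2 - x^2*y*z - y^3*z - y*z^3 + 2*x*y^2 + y*z - x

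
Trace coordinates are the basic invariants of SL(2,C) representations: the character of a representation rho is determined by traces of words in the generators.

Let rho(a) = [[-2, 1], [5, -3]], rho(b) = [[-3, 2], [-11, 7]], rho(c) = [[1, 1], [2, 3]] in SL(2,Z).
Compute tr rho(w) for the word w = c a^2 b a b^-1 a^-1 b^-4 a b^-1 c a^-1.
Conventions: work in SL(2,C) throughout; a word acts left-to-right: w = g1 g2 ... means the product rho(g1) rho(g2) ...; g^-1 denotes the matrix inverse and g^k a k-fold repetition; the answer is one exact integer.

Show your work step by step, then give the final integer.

rho(c) = [[1, 1], [2, 3]]
... * rho(a) = [[-2, 1], [5, -3]]  ->  [[3, -2], [11, -7]]
... * rho(a) = [[-2, 1], [5, -3]]  ->  [[-16, 9], [-57, 32]]
... * rho(b) = [[-3, 2], [-11, 7]]  ->  [[-51, 31], [-181, 110]]
... * rho(a) = [[-2, 1], [5, -3]]  ->  [[257, -144], [912, -511]]
... * rho(b^-1) = [[7, -2], [11, -3]]  ->  [[215, -82], [763, -291]]
... * rho(a^-1) = [[-3, -1], [-5, -2]]  ->  [[-235, -51], [-834, -181]]
... * rho(b^-1) = [[7, -2], [11, -3]]  ->  [[-2206, 623], [-7829, 2211]]
... * rho(b^-1) = [[7, -2], [11, -3]]  ->  [[-8589, 2543], [-30482, 9025]]
... * rho(b^-1) = [[7, -2], [11, -3]]  ->  [[-32150, 9549], [-114099, 33889]]
... * rho(b^-1) = [[7, -2], [11, -3]]  ->  [[-120011, 35653], [-425914, 126531]]
... * rho(a) = [[-2, 1], [5, -3]]  ->  [[418287, -226970], [1484483, -805507]]
... * rho(b^-1) = [[7, -2], [11, -3]]  ->  [[431339, -155664], [1530804, -552445]]
... * rho(c) = [[1, 1], [2, 3]]  ->  [[120011, -35653], [425914, -126531]]
... * rho(a^-1) = [[-3, -1], [-5, -2]]  ->  [[-181768, -48705], [-645087, -172852]]
tr = -181768 + -172852 = -354620

-354620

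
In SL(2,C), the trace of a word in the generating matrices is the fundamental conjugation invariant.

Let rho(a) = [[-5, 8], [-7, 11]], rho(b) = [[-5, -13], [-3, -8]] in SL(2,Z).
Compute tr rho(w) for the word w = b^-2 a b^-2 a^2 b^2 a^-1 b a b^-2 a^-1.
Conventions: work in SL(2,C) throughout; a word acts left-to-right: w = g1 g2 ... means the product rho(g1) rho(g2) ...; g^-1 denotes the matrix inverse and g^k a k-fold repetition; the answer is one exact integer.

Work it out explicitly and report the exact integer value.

rho(b^-1) = [[-8, 13], [3, -5]]
... * rho(b^-1) = [[-8, 13], [3, -5]]  ->  [[103, -169], [-39, 64]]
... * rho(a) = [[-5, 8], [-7, 11]]  ->  [[668, -1035], [-253, 392]]
... * rho(b^-1) = [[-8, 13], [3, -5]]  ->  [[-8449, 13859], [3200, -5249]]
... * rho(b^-1) = [[-8, 13], [3, -5]]  ->  [[109169, -179132], [-41347, 67845]]
... * rho(a) = [[-5, 8], [-7, 11]]  ->  [[708079, -1097100], [-268180, 415519]]
... * rho(a) = [[-5, 8], [-7, 11]]  ->  [[4139305, -6403468], [-1567733, 2425269]]
... * rho(b) = [[-5, -13], [-3, -8]]  ->  [[-1486121, -2583221], [562858, 978377]]
... * rho(b) = [[-5, -13], [-3, -8]]  ->  [[15180268, 39985341], [-5749421, -15144170]]
... * rho(a^-1) = [[11, -8], [7, -5]]  ->  [[446880335, -321368849], [-169252821, 121716218]]
... * rho(b) = [[-5, -13], [-3, -8]]  ->  [[-1270295128, -3238493563], [481115451, 1226556929]]
... * rho(a) = [[-5, 8], [-7, 11]]  ->  [[29020930581, -45785790217], [-10991475758, 17341049827]]
... * rho(b^-1) = [[-8, 13], [3, -5]]  ->  [[-369524815299, 606201048638], [139954955545, -229594433989]]
... * rho(b^-1) = [[-8, 13], [3, -5]]  ->  [[4774801668306, -7834827842077], [-1808422946327, 2967386592030]]
... * rho(a^-1) = [[11, -8], [7, -5]]  ->  [[-2320976543173, 975725863937], [879053734613, -369549389534]]
tr = -2320976543173 + -369549389534 = -2690525932707

-2690525932707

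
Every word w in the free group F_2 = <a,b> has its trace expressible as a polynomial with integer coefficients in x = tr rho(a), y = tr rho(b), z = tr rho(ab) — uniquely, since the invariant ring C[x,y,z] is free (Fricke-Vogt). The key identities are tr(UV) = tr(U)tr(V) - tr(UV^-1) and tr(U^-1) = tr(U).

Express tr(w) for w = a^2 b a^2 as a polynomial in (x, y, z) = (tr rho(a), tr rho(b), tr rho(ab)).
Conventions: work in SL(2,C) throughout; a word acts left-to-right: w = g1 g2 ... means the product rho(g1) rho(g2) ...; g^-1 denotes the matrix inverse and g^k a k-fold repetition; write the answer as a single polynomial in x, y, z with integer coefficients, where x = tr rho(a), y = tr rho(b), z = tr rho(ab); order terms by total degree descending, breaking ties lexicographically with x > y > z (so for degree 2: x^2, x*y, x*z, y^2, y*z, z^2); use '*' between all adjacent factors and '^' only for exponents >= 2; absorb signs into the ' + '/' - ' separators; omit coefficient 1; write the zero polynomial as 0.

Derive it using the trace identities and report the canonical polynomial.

x^3*z - x^2*y - 2*x*z + y

tr(b a^2) = tr(a)*tr(b a) - tr(b)  (reduce the a square) = x*z - y
apply: tr(a^2 b a) = tr(a)*tr(b a^2) - tr(b a)  (reduce the a square) = x^2*z - x*y - z
apply: tr(a^2 b a^2) = tr(a)*tr(a^2 b a) - tr(a^2 b)  (reduce the a square) = x^3*z - x^2*y - 2*x*z + y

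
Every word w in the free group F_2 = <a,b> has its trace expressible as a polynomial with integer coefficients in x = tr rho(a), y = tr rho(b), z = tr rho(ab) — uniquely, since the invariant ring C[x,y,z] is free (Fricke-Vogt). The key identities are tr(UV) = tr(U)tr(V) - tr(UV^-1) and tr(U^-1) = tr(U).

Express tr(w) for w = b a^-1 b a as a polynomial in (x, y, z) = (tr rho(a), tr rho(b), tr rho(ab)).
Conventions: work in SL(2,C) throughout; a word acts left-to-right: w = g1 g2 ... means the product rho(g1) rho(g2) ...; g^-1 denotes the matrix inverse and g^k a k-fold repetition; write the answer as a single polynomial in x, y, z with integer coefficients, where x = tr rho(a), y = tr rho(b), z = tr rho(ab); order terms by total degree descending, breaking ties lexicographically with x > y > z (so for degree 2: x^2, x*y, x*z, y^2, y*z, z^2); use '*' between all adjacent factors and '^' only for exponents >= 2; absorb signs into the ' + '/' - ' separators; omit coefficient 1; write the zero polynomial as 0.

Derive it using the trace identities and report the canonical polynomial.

x*y*z - x^2 - z^2 + 2

use: tr(b a b) = tr(b)*tr(a b) - tr(a) = y*z - x
tr(b a b a) = tr(b a)*tr(b a) - tr(1) = z^2 - 2
tr(b a^-1 b a) = tr(b a b)*tr(a) - tr(b a b a) = x*y*z - x^2 - z^2 + 2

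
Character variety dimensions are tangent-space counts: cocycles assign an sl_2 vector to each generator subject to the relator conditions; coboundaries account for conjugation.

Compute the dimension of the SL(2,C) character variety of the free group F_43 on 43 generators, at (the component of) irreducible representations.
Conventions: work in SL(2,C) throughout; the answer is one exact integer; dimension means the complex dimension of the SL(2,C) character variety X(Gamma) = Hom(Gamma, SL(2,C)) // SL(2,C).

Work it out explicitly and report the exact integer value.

126

The free group F_43: 43 generators, no relators.
So Z^1 = (sl_2)^43 in full: dim Z^1 = 129.
At an irreducible rho the centralizer of the image in sl_2 is 0, so the coboundary map sl_2 -> Z^1 is injective: dim B^1 = 3.
Therefore dim X = 129 - 3 = 126.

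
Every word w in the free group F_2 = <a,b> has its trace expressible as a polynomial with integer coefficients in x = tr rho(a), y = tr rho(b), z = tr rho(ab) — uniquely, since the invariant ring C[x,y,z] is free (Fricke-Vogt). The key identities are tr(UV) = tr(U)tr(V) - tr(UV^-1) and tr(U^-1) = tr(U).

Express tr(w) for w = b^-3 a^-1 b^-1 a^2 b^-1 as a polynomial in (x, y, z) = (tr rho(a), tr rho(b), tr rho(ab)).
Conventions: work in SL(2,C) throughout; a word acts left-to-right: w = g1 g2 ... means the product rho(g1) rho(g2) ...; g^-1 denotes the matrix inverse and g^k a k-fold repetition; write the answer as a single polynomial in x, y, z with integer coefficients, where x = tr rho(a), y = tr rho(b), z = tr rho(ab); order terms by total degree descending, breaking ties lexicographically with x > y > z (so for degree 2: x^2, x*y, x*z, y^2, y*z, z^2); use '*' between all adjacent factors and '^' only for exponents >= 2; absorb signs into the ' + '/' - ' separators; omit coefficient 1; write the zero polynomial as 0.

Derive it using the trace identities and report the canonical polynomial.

x^2*y^4*z - x^3*y^3 - x*y^3*z^2 - 2*x^2*y^2*z - y^4*z + 2*x^3*y + 2*x*y^3 + 2*x*y*z^2 + 3*y^2*z - 5*x*y - z

tr(b^-1 a) = tr(a)*tr(b) - tr(a b) = x*y - z
tr(a^2 b) = tr(a)*tr(b a) - tr(b) = x*z - y
tr(a^2) = tr(a)*tr(a) - tr(1) = x^2 - 2
tr(b a^2 b) = tr(b)*tr(a^2 b) - tr(a^2) = x*y*z - x^2 - y^2 + 2
tr(b a b a) = tr(a b)*tr(a b) - tr(1) = z^2 - 2
tr(b a b) = tr(b)*tr(a b) - tr(a) = y*z - x
tr(b a^2 b a) = tr(a)*tr(b a b a) - tr(b a b) = x*z^2 - y*z - x
tr(a^2 b a^-1 b) = tr(b a^2 b)*tr(a) - tr(b a^2 b a) = x^2*y*z - x^3 - x*y^2 - x*z^2 + y*z + 3*x
tr(a^-1 b^-1 a^2 b) = tr(a^2 b a^-1)*tr(b) - tr(a^2 b a^-1 b) = -x^2*y*z + x^3 + x*y^2 + x*z^2 - 3*x
tr(b^-1 a^-1 b^-1 a^2) = tr(a^-1 b^-1 a^2)*tr(b) - tr(a^-1 b^-1 a^2 b) = x^2*y*z - x^3 - x*z^2 - y*z + 3*x
tr(b^-1 a^-1 b^-1 a^2 b^-1) = tr(b^-1 a^-1 b^-1 a^2)*tr(b) - tr(b^-1 a^-1 b^-1 a^2 b) = x^2*y^2*z - x^3*y - x*y*z^2 - y^2*z + 2*x*y + z
tr(b^-2 a^-1 b^-1 a^2 b^-1) = tr(b^-1 a^-1 b^-1 a^2 b^-1)*tr(b) - tr(b^-1 a^-1 b^-1 a^2) = x^2*y^3*z - x^3*y^2 - x*y^2*z^2 - x^2*y*z - y^3*z + x^3 + 2*x*y^2 + x*z^2 + 2*y*z - 3*x
tr(b^-3 a^-1 b^-1 a^2 b^-1) = tr(b^-2 a^-1 b^-1 a^2 b^-1)*tr(b) - tr(b^-2 a^-1 b^-1 a^2) = x^2*y^4*z - x^3*y^3 - x*y^3*z^2 - 2*x^2*y^2*z - y^4*z + 2*x^3*y + 2*x*y^3 + 2*x*y*z^2 + 3*y^2*z - 5*x*y - z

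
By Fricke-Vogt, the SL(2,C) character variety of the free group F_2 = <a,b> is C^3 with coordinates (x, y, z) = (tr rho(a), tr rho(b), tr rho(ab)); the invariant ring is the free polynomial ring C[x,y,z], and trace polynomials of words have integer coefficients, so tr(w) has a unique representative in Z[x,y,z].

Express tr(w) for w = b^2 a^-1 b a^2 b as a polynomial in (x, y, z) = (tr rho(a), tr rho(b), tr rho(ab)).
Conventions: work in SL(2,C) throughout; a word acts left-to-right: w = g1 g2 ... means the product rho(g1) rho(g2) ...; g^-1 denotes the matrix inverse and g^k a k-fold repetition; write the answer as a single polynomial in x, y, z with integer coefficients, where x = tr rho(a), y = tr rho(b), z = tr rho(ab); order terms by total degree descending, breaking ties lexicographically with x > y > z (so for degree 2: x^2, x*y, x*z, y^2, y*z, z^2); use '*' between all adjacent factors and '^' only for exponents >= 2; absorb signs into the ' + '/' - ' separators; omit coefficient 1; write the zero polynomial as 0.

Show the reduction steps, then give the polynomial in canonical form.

tr(a b^2) = tr(b) * tr(a b) - tr(a) = y*z - x
tr(b^3 a) = tr(b) * tr(a b^2) - tr(a b) = y^2*z - x*y - z
tr(b^2) = tr(b) * tr(b) - tr(1) = y^2 - 2
tr(b^3) = tr(b) * tr(b^2) - tr(b) = y^3 - 3*y
tr(a^2 b^3) = tr(a) * tr(b^3 a) - tr(b^3) = x*y^2*z - x^2*y - y^3 - x*z + 3*y
tr(a^2 b) = tr(a) * tr(b a) - tr(b) = x*z - y
tr(a^2) = tr(a) * tr(a) - tr(1) = x^2 - 2
tr(a^2 b^2) = tr(b) * tr(a^2 b) - tr(a^2) = x*y*z - x^2 - y^2 + 2
tr(b a^2 b^3) = tr(b) * tr(a^2 b^3) - tr(a^2 b^2) = x*y^3*z - x^2*y^2 - y^4 - 2*x*y*z + x^2 + 4*y^2 - 2
tr(a b a b) = tr(b a) * tr(b a) - tr(1) = z^2 - 2
tr(a b a b^2) = tr(b) * tr(a b a b) - tr(a b a) = y*z^2 - x*z - y
tr(b^3 a b a) = tr(b) * tr(a b a b^2) - tr(a b a b) = y^2*z^2 - x*y*z - y^2 - z^2 + 2
tr(b^3 a b) = tr(b) * tr(a b^3) - tr(a b^2) = y^3*z - x*y^2 - 2*y*z + x
tr(b a^2 b^3 a) = tr(a) * tr(b^3 a b a) - tr(b^3 a b) = x*y^2*z^2 - x^2*y*z - y^3*z - x*z^2 + 2*y*z + x
tr(b^2 a^-1 b a^2 b) = tr(b a^2 b^3) * tr(a) - tr(b a^2 b^3 a) = x^2*y^3*z - x^3*y^2 - x*y^4 - x*y^2*z^2 - x^2*y*z + y^3*z + x^3 + 4*x*y^2 + x*z^2 - 2*y*z - 3*x

x^2*y^3*z - x^3*y^2 - x*y^4 - x*y^2*z^2 - x^2*y*z + y^3*z + x^3 + 4*x*y^2 + x*z^2 - 2*y*z - 3*x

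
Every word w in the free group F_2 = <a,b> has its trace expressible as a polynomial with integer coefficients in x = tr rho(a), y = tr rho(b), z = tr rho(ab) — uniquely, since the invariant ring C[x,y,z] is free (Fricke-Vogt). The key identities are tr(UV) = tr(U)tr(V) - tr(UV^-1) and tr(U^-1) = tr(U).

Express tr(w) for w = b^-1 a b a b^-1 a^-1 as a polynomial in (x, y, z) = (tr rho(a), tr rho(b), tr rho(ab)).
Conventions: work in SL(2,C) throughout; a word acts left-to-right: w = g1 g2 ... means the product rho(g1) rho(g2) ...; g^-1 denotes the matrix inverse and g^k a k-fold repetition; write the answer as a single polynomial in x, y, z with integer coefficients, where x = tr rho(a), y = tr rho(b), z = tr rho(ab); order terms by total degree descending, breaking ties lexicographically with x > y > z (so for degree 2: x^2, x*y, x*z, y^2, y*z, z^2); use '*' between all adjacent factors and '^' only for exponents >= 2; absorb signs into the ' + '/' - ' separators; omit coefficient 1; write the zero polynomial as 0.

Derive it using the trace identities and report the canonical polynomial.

x*y*z^2 - x^2*z - y^2*z - z^3 + x*y + 3*z

trace(b a b) = trace(b) trace(a b) - trace(a)  (reduce the b square) = y*z - x
trace(a b a b) = trace(b a) trace(b a) - trace(1)  (split on b) = z^2 - 2
trace(a b a) = trace(a) trace(b a) - trace(b)  (reduce the a square) = x*z - y
use: trace(b a b a b) = trace(b) trace(a b a b) - trace(a b a)  (reduce the b square) = y*z^2 - x*z - y
apply: trace(b a b a b a) = trace(a b) trace(a b a b) - trace(a^-1 b^-1)  (split on a) = z^3 - 3*z
apply: trace(a b a b a^-1 b) = trace(b a b a b) trace(a) - trace(b a b a b a)  (eliminate a^-1) = x*y*z^2 - x^2*z - z^3 - x*y + 3*z
apply: trace(a^-1 b^-1 a b a b) = trace(a b a b a^-1) trace(b) - trace(a b a b a^-1 b)  (eliminate b^-1) = -x*y*z^2 + x^2*z + y^2*z + z^3 - 3*z
use: trace(b^-1 a b a b^-1 a^-1) = trace(a^-1 b^-1 a b a) trace(b) - trace(a^-1 b^-1 a b a b)  (eliminate b^-1) = x*y*z^2 - x^2*z - y^2*z - z^3 + x*y + 3*z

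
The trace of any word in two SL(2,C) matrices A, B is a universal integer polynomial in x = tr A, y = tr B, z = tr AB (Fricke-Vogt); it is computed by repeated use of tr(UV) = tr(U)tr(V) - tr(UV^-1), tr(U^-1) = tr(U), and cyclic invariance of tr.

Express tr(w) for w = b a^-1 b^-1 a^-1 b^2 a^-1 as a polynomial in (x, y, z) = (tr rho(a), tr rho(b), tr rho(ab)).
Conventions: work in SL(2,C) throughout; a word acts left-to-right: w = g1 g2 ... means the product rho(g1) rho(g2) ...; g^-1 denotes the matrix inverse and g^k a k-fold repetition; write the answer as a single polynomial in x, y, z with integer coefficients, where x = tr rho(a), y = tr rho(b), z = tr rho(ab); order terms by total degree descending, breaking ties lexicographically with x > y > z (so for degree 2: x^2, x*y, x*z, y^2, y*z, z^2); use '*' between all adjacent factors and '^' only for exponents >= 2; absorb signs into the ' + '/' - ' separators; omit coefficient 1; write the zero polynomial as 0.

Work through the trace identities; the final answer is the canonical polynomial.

trace(b^2) = trace(b) * trace(b) - trace(1) = y^2 - 2
trace(b^3) = trace(b) * trace(b^2) - trace(b) = y^3 - 3*y
trace(a b^2) = trace(b) * trace(a b) - trace(a) = y*z - x
trace(b^3 a) = trace(b) * trace(a b^2) - trace(a b) = y^2*z - x*y - z
trace(b a^-1 b^2) = trace(b^3) * trace(a) - trace(b^3 a) = x*y^3 - y^2*z - 2*x*y + z
trace(a b a b) = trace(b a) * trace(b a) - trace(1) = z^2 - 2
trace(a b a) = trace(a) * trace(b a) - trace(b) = x*z - y
trace(b^2 a b a) = trace(b) * trace(a b a b) - trace(a b a) = y*z^2 - x*z - y
trace(b a^-1 b^2 a) = trace(b^2 a b) * trace(a) - trace(b^2 a b a) = x*y^2*z - x^2*y - y*z^2 + y
trace(b^2 a^-1 b a^-1) = trace(b a^-1 b^2) * trace(a) - trace(b a^-1 b^2 a) = x^2*y^3 - 2*x*y^2*z - x^2*y + y*z^2 + x*z - y
trace(a^-1 b^2 a^-1 b a^-1) = trace(b^2 a^-1 b a^-1) * trace(a) - trace(b^2 a^-1 b) = x^3*y^3 - 2*x^2*y^2*z - x^3*y - x*y^3 + x*y*z^2 + x^2*z + y^2*z + x*y - z
trace(b^4) = trace(b) * trace(b^3) - trace(b^2) = y^4 - 4*y^2 + 2
trace(b^4 a) = trace(b) * trace(b^2 a b) - trace(b^2 a) = y^3*z - x*y^2 - 2*y*z + x
trace(b^3 a^-1 b) = trace(b^4) * trace(a) - trace(b^4 a) = x*y^4 - y^3*z - 3*x*y^2 + 2*y*z + x
trace(b a b^3 a) = trace(b) * trace(b a b a b) - trace(b a b a) = y^2*z^2 - x*y*z - y^2 - z^2 + 2
trace(b^3 a^-1 b a) = trace(b a b^3) * trace(a) - trace(b a b^3 a) = x*y^3*z - x^2*y^2 - y^2*z^2 - x*y*z + x^2 + y^2 + z^2 - 2
trace(b^2 a^-1 b a^-1 b) = trace(b^3 a^-1 b) * trace(a) - trace(b^3 a^-1 b a) = x^2*y^4 - 2*x*y^3*z - 2*x^2*y^2 + y^2*z^2 + 3*x*y*z - y^2 - z^2 + 2
trace(a^2) = trace(a) * trace(a) - trace(1) = x^2 - 2
trace(a b^2 a) = trace(b) * trace(a^2 b) - trace(a^2) = x*y*z - x^2 - y^2 + 2
trace(b^2 a b^2 a) = trace(b) * trace(a b^2 a b) - trace(a b^2 a) = y^2*z^2 - 2*x*y*z + x^2 - 2
trace(b a b^2 a^-1 b) = trace(b^2 a b^2) * trace(a) - trace(b^2 a b^2 a) = x*y^3*z - x^2*y^2 - y^2*z^2 + 2
trace(a b a b a b) = trace(a b a b) * trace(a b) - trace(b a) = z^3 - 3*z
trace(a b a b a) = trace(a) * trace(b a b a) - trace(b a b) = x*z^2 - y*z - x
trace(b a b a b^2 a) = trace(b) * trace(a b a b a b) - trace(a b a b a) = y*z^3 - x*z^2 - 2*y*z + x
trace(b a b^2 a^-1 b a) = trace(b a b a b^2) * trace(a) - trace(b a b a b^2 a) = x*y^2*z^2 - x^2*y*z - y*z^3 - x*y^2 + 2*y*z + x
trace(b^2 a^-1 b a^-1 b a) = trace(b a b^2 a^-1 b) * trace(a) - trace(b a b^2 a^-1 b a) = x^2*y^3*z - x^3*y^2 - 2*x*y^2*z^2 + x^2*y*z + y*z^3 + x*y^2 - 2*y*z + x
trace(a^-1 b^2 a^-1 b a^-1 b) = trace(b^2 a^-1 b a^-1 b) * trace(a) - trace(b^2 a^-1 b a^-1 b a) = x^3*y^4 - 3*x^2*y^3*z - x^3*y^2 + 3*x*y^2*z^2 + 2*x^2*y*z - y*z^3 - 2*x*y^2 - x*z^2 + 2*y*z + x
trace(b a^-1 b^-1 a^-1 b^2 a^-1) = trace(a^-1 b^2 a^-1 b a^-1) * trace(b) - trace(a^-1 b^2 a^-1 b a^-1 b) = x^2*y^3*z - x*y^4 - 2*x*y^2*z^2 - x^2*y*z + y^3*z + y*z^3 + 3*x*y^2 + x*z^2 - 3*y*z - x

x^2*y^3*z - x*y^4 - 2*x*y^2*z^2 - x^2*y*z + y^3*z + y*z^3 + 3*x*y^2 + x*z^2 - 3*y*z - x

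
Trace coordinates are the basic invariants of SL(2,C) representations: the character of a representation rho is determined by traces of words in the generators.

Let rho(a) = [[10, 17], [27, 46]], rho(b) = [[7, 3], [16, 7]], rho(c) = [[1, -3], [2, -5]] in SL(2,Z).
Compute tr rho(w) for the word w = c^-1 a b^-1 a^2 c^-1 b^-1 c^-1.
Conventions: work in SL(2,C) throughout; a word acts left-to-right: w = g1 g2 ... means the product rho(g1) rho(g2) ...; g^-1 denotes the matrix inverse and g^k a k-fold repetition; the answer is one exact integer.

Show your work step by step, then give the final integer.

rho(c^-1) = [[-5, 3], [-2, 1]]
... * rho(a) = [[10, 17], [27, 46]]  ->  [[31, 53], [7, 12]]
... * rho(b^-1) = [[7, -3], [-16, 7]]  ->  [[-631, 278], [-143, 63]]
... * rho(a) = [[10, 17], [27, 46]]  ->  [[1196, 2061], [271, 467]]
... * rho(a) = [[10, 17], [27, 46]]  ->  [[67607, 115138], [15319, 26089]]
... * rho(c^-1) = [[-5, 3], [-2, 1]]  ->  [[-568311, 317959], [-128773, 72046]]
... * rho(b^-1) = [[7, -3], [-16, 7]]  ->  [[-9065521, 3930646], [-2054147, 890641]]
... * rho(c^-1) = [[-5, 3], [-2, 1]]  ->  [[37466313, -23265917], [8489453, -5271800]]
tr = 37466313 + -5271800 = 32194513

32194513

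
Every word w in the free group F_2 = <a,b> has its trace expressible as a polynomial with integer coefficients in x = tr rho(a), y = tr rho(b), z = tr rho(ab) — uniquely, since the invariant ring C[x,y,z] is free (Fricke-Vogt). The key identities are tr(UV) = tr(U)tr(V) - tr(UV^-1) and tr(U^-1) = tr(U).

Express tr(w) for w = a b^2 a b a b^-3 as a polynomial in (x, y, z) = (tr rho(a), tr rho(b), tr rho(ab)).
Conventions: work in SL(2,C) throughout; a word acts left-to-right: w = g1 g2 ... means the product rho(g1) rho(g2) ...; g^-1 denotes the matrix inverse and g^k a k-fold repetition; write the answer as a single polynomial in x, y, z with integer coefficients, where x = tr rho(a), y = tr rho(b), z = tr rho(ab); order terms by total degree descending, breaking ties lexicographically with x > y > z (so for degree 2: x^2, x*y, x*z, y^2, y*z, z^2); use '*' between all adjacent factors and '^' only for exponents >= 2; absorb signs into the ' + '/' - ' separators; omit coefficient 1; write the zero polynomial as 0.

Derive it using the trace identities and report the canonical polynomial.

x*y^4*z^2 - x^2*y^3*z - y^5*z - y^3*z^3 - x*y^2*z^2 + 2*x^2*y*z + 5*y^3*z + y*z^3 - x*y^2 - x*z^2 - 4*y*z + x

apply: trace(a b a b) = trace(a b)*trace(a b) - trace(1)   [split at repeated a] = z^2 - 2
trace(a b a) = trace(a)*trace(b a) - trace(b) = x*z - y
trace(b^2 a b a) = trace(b)*trace(a b a b) - trace(a b a) = y*z^2 - x*z - y
use: trace(a b^2) = trace(b)*trace(a b) - trace(a) = y*z - x
trace(b^2 a b) = trace(b)*trace(a b^2) - trace(a b) = y^2*z - x*y - z
use: trace(a b^2 a b a) = trace(a)*trace(b^2 a b a) - trace(b^2 a b) = x*y*z^2 - x^2*z - y^2*z + z
trace(a b a b a b) = trace(b a)*trace(b a b a) - trace(b^-1 a^-1)   [split at repeated b] = z^3 - 3*z
use: trace(a b a b a) = trace(a)*trace(b a b a) - trace(b a b) = x*z^2 - y*z - x
trace(a b^2 a b a b) = trace(b)*trace(a b a b a b) - trace(a b a b a) = y*z^3 - x*z^2 - 2*y*z + x
use: trace(a b^2 a b a b^-1) = trace(a b^2 a b a)*trace(b) - trace(a b^2 a b a b) = x*y^2*z^2 - x^2*y*z - y^3*z - y*z^3 + x*z^2 + 3*y*z - x
trace(a b^2 a b a b^-2) = trace(a b^2 a b a b^-1)*trace(b) - trace(a b^2 a b a) = x*y^3*z^2 - x^2*y^2*z - y^4*z - y^2*z^3 + x^2*z + 4*y^2*z - x*y - z
use: trace(a b^2 a b a b^-3) = trace(a b^2 a b a b^-2)*trace(b) - trace(a b^2 a b a b^-1) = x*y^4*z^2 - x^2*y^3*z - y^5*z - y^3*z^3 - x*y^2*z^2 + 2*x^2*y*z + 5*y^3*z + y*z^3 - x*y^2 - x*z^2 - 4*y*z + x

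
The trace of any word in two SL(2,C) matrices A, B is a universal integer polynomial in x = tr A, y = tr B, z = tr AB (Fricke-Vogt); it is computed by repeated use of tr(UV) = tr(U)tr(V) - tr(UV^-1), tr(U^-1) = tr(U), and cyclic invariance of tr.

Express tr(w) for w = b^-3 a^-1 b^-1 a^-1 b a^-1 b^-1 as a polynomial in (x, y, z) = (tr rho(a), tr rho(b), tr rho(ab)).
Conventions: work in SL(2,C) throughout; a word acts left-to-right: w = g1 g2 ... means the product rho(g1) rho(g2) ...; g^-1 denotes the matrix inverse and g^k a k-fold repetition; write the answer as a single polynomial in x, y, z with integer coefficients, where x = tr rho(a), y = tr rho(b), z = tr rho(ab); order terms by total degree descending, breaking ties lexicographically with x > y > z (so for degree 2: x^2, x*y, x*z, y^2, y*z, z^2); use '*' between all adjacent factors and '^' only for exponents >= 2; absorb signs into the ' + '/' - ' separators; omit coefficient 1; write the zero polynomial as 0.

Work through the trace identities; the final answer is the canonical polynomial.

x*y^4*z^2 - x^2*y^3*z - y^5*z - y^3*z^3 - x*y^2*z^2 + x^2*y*z + 5*y^3*z + 2*y*z^3 - x*z^2 - 6*y*z + x

tr(b^-1) = tr(b) = y
tr(b^-2) = tr(b^-1)*tr(b) - tr(1) = y^2 - 2
tr(a b^-1) = tr(a)*tr(b) - tr(a b) = x*y - z
tr(b^-2 a) = tr(a b^-1)*tr(b) - tr(a) = x*y^2 - y*z - x
apply: tr(b^-2 a^-1) = tr(b^-2)*tr(a) - tr(b^-2 a) = y*z - x
tr(b^-1 a^-2 b^-1) = tr(b^-2 a^-1)*tr(a) - tr(b^-2) = x*y*z - x^2 - y^2 + 2
use: tr(b^-1 a^-2) = tr(b^-1 a^-1)*tr(a) - tr(b^-1) = x*z - y
tr(b^-2 a^-2 b^-1) = tr(b^-1 a^-2 b^-1)*tr(b) - tr(b^-1 a^-2) = x*y^2*z - x^2*y - y^3 - x*z + 3*y
tr(a^-1 b^-4 a^-1) = tr(b^-2 a^-2 b^-1)*tr(b) - tr(b^-2 a^-2) = x*y^3*z - x^2*y^2 - y^4 - 2*x*y*z + x^2 + 4*y^2 - 2
tr(a^2) = tr(a)*tr(a) - tr(1) = x^2 - 2
tr(a b^-1 a) = tr(a^2)*tr(b) - tr(a^2 b) = x^2*y - x*z - y
apply: tr(a b a b) = tr(b a)*tr(b a) - tr(1)   [split at repeated b] = z^2 - 2
tr(a b^-1 a b) = tr(a b a)*tr(b) - tr(a b a b) = x*y*z - y^2 - z^2 + 2
apply: tr(b^-1 a b^-1 a) = tr(a b^-1 a)*tr(b) - tr(a b^-1 a b) = x^2*y^2 - 2*x*y*z + z^2 - 2
tr(b^-1 a^-1 b^-1 a) = tr(b^-1 a b^-1)*tr(a) - tr(b^-1 a b^-1 a) = x*y*z - x^2 - z^2 + 2
tr(b^-1 a^-1 b^-1 a b^-1) = tr(b^-1 a^-1 b^-1 a)*tr(b) - tr(b^-1 a^-1 b^-1 a b) = x*y^2*z - x^2*y - y*z^2 + y
tr(b^-3 a^-1 b^-1 a) = tr(b^-1 a^-1 b^-1 a b^-1)*tr(b) - tr(b^-1 a^-1 b^-1 a) = x*y^3*z - x^2*y^2 - y^2*z^2 - x*y*z + x^2 + y^2 + z^2 - 2
apply: tr(a b^-3) = tr(b^-1 a b^-1)*tr(b) - tr(b^-1 a) = x*y^3 - y^2*z - 2*x*y + z
apply: tr(a b a b a) = tr(a)*tr(b a b a) - tr(b a b) = x*z^2 - y*z - x
apply: tr(a b a b a b) = tr(a b)*tr(a b a b) - tr(a^-1 b^-1)   [split at repeated a] = z^3 - 3*z
tr(a b a b a b^-1) = tr(a b a b a)*tr(b) - tr(a b a b a b) = x*y*z^2 - y^2*z - z^3 - x*y + 3*z
apply: tr(b a b a b^-2 a) = tr(a b a b a b^-1)*tr(b) - tr(a b a b a) = x*y^2*z^2 - y^3*z - y*z^3 - x*y^2 - x*z^2 + 4*y*z + x
apply: tr(b^-1 a^-1 b a b a b^-1) = tr(b a b a b^-2)*tr(a) - tr(b a b a b^-2 a) = -x*y^2*z^2 + x^2*y*z + y^3*z + y*z^3 - 4*y*z + x
use: tr(b a b a b) = tr(b)*tr(a b a b) - tr(a b a) = y*z^2 - x*z - y
apply: tr(a^-1 b a b a b) = tr(b a b a b)*tr(a) - tr(b a b a b a) = x*y*z^2 - x^2*z - z^3 - x*y + 3*z
use: tr(b^-1 a^-1 b a b a) = tr(a^-1 b a b a)*tr(b) - tr(a^-1 b a b a b) = -x*y*z^2 + x^2*z + y^2*z + z^3 - 3*z
apply: tr(b^-1 a^-1 b a b a b^-2) = tr(b^-1 a^-1 b a b a b^-1)*tr(b) - tr(b^-1 a^-1 b a b a) = -x*y^3*z^2 + x^2*y^2*z + y^4*z + y^2*z^3 + x*y*z^2 - x^2*z - 5*y^2*z - z^3 + x*y + 3*z
use: tr(a b a b^-4 a^-1 b) = tr(b^-1 a^-1 b a b a b^-2)*tr(b) - tr(b^-1 a^-1 b a b a b^-1) = -x*y^4*z^2 + x^2*y^3*z + y^5*z + y^3*z^3 + 2*x*y^2*z^2 - 2*x^2*y*z - 6*y^3*z - 2*y*z^3 + x*y^2 + 7*y*z - x
use: tr(b^-4 a^-1 b^-1 a b a) = tr(a b a b^-4 a^-1)*tr(b) - tr(a b a b^-4 a^-1 b) = x*y^4*z^2 - x^2*y^3*z - y^5*z - y^3*z^3 + x*y^4 - 2*x*y^2*z^2 + 2*x^2*y*z + 5*y^3*z + 2*y*z^3 - 3*x*y^2 - 6*y*z + x
use: tr(b a^-1 b^-4 a^-1 b^-1 a) = tr(b^-4 a^-1 b^-1 a b)*tr(a) - tr(b^-4 a^-1 b^-1 a b a) = -x*y^4*z^2 + 2*x^2*y^3*z + y^5*z + y^3*z^3 - x^3*y^2 - x*y^4 + x*y^2*z^2 - 3*x^2*y*z - 5*y^3*z - 2*y*z^3 + x^3 + 4*x*y^2 + x*z^2 + 6*y*z - 3*x
use: tr(b^-3 a^-1 b^-1 a^-1 b a^-1 b^-1) = tr(b a^-1 b^-4 a^-1 b^-1)*tr(a) - tr(b a^-1 b^-4 a^-1 b^-1 a) = x*y^4*z^2 - x^2*y^3*z - y^5*z - y^3*z^3 - x*y^2*z^2 + x^2*y*z + 5*y^3*z + 2*y*z^3 - x*z^2 - 6*y*z + x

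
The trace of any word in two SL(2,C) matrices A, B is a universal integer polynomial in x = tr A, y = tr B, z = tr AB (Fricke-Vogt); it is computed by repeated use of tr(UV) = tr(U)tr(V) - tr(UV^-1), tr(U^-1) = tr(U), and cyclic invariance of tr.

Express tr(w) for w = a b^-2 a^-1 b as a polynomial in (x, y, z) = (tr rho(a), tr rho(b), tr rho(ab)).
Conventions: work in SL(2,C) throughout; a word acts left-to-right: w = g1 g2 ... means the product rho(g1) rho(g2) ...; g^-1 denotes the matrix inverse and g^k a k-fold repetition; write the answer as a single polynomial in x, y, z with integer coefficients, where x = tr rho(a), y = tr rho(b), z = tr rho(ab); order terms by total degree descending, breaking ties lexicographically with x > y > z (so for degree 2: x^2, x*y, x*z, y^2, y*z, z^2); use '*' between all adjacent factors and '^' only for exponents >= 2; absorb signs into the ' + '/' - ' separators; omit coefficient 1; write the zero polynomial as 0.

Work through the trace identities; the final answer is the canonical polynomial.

next, trace(b a b) = trace(b)*trace(a b) - trace(a) = y*z - x
trace(b a b a) = trace(a b)*trace(a b) - trace(1)   [split at repeated a] = z^2 - 2
and trace(a^-1 b a b) = trace(b a b)*trace(a) - trace(b a b a) = x*y*z - x^2 - z^2 + 2
trace(b^-1 a^-1 b a) = trace(a^-1 b a)*trace(b) - trace(a^-1 b a b) = -x*y*z + x^2 + y^2 + z^2 - 2
next, trace(a b^-2 a^-1 b) = trace(b^-1 a^-1 b a)*trace(b) - trace(b^-1 a^-1 b a b) = -x*y^2*z + x^2*y + y^3 + y*z^2 - 3*y

-x*y^2*z + x^2*y + y^3 + y*z^2 - 3*y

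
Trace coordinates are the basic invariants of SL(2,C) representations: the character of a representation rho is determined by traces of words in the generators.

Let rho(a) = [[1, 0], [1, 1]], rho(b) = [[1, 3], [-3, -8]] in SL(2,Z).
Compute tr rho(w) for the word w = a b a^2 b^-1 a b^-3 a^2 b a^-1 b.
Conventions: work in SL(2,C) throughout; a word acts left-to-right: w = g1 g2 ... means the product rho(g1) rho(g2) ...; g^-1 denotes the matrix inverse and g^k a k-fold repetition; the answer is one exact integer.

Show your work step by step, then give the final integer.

676310

rho(a) = [[1, 0], [1, 1]]
... * rho(b) = [[1, 3], [-3, -8]]  ->  [[1, 3], [-2, -5]]
... * rho(a) = [[1, 0], [1, 1]]  ->  [[4, 3], [-7, -5]]
... * rho(a) = [[1, 0], [1, 1]]  ->  [[7, 3], [-12, -5]]
... * rho(b^-1) = [[-8, -3], [3, 1]]  ->  [[-47, -18], [81, 31]]
... * rho(a) = [[1, 0], [1, 1]]  ->  [[-65, -18], [112, 31]]
... * rho(b^-1) = [[-8, -3], [3, 1]]  ->  [[466, 177], [-803, -305]]
... * rho(b^-1) = [[-8, -3], [3, 1]]  ->  [[-3197, -1221], [5509, 2104]]
... * rho(b^-1) = [[-8, -3], [3, 1]]  ->  [[21913, 8370], [-37760, -14423]]
... * rho(a) = [[1, 0], [1, 1]]  ->  [[30283, 8370], [-52183, -14423]]
... * rho(a) = [[1, 0], [1, 1]]  ->  [[38653, 8370], [-66606, -14423]]
... * rho(b) = [[1, 3], [-3, -8]]  ->  [[13543, 48999], [-23337, -84434]]
... * rho(a^-1) = [[1, 0], [-1, 1]]  ->  [[-35456, 48999], [61097, -84434]]
... * rho(b) = [[1, 3], [-3, -8]]  ->  [[-182453, -498360], [314399, 858763]]
tr = -182453 + 858763 = 676310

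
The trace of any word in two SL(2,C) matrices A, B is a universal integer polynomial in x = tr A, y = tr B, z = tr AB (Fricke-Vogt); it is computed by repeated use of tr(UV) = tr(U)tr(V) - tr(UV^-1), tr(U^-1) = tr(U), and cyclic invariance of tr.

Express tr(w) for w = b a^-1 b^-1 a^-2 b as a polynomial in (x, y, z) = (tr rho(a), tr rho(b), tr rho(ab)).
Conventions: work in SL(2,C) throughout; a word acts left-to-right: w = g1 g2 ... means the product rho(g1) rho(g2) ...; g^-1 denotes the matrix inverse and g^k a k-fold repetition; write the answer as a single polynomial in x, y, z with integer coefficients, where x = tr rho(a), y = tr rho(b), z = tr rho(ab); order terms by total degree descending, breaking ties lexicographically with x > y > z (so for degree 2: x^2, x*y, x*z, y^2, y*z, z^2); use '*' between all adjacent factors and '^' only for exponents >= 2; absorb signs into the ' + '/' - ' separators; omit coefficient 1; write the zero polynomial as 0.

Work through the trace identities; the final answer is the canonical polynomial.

next, tr(b a^-1) = tr(b) tr(a) - tr(b a)  (eliminate a^-1) = x*y - z
and tr(a^2 b) = tr(a) tr(b a) - tr(b)  (reduce the a square) = x*z - y
tr(a^2) = tr(a) tr(a) - tr(1)  (reduce the a square) = x^2 - 2
next, tr(a b^2 a) = tr(b) tr(a^2 b) - tr(a^2)  (reduce the b square) = x*y*z - x^2 - y^2 + 2
and tr(a b a b) = tr(a b) tr(a b) - tr(1)  (split on a) = z^2 - 2
tr(a b^2 a b) = tr(b) tr(a b a b) - tr(a b a)  (reduce the b square) = y*z^2 - x*z - y
next, tr(b^-1 a b^2 a) = tr(a b^2 a) tr(b) - tr(a b^2 a b)  (eliminate b^-1) = x*y^2*z - x^2*y - y^3 - y*z^2 + x*z + 3*y
next, tr(b^2 a^-1 b^-1 a) = tr(b^-1 a b^2) tr(a) - tr(b^-1 a b^2 a)  (eliminate a^-1) = -x*y^2*z + x^2*y + y^3 + y*z^2 - 3*y
tr(a^-1 b^2 a^-1 b^-1) = tr(b^2 a^-1 b^-1) tr(a) - tr(b^2 a^-1 b^-1 a)  (eliminate a^-1) = x*y^2*z - y^3 - y*z^2 - x*z + 3*y
next, tr(b a^-1 b^-1 a^-2 b) = tr(a^-1 b^2 a^-1 b^-1) tr(a) - tr(a^-1 b^2 a^-1 b^-1 a)  (eliminate a^-1) = x^2*y^2*z - x*y^3 - x*y*z^2 - x^2*z + 2*x*y + z

x^2*y^2*z - x*y^3 - x*y*z^2 - x^2*z + 2*x*y + z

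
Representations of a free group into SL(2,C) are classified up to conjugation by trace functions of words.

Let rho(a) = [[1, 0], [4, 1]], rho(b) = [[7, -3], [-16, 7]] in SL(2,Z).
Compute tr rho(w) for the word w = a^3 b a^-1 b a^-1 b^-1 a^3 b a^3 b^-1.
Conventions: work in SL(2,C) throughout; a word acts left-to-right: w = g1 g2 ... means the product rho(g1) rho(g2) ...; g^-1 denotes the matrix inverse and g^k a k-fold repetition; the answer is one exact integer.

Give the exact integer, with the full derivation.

rho(a) = [[1, 0], [4, 1]]
... * rho(a) = [[1, 0], [4, 1]]  ->  [[1, 0], [8, 1]]
... * rho(a) = [[1, 0], [4, 1]]  ->  [[1, 0], [12, 1]]
... * rho(b) = [[7, -3], [-16, 7]]  ->  [[7, -3], [68, -29]]
... * rho(a^-1) = [[1, 0], [-4, 1]]  ->  [[19, -3], [184, -29]]
... * rho(b) = [[7, -3], [-16, 7]]  ->  [[181, -78], [1752, -755]]
... * rho(a^-1) = [[1, 0], [-4, 1]]  ->  [[493, -78], [4772, -755]]
... * rho(b^-1) = [[7, 3], [16, 7]]  ->  [[2203, 933], [21324, 9031]]
... * rho(a) = [[1, 0], [4, 1]]  ->  [[5935, 933], [57448, 9031]]
... * rho(a) = [[1, 0], [4, 1]]  ->  [[9667, 933], [93572, 9031]]
... * rho(a) = [[1, 0], [4, 1]]  ->  [[13399, 933], [129696, 9031]]
... * rho(b) = [[7, -3], [-16, 7]]  ->  [[78865, -33666], [763376, -325871]]
... * rho(a) = [[1, 0], [4, 1]]  ->  [[-55799, -33666], [-540108, -325871]]
... * rho(a) = [[1, 0], [4, 1]]  ->  [[-190463, -33666], [-1843592, -325871]]
... * rho(a) = [[1, 0], [4, 1]]  ->  [[-325127, -33666], [-3147076, -325871]]
... * rho(b^-1) = [[7, 3], [16, 7]]  ->  [[-2814545, -1211043], [-27243468, -11722325]]
tr = -2814545 + -11722325 = -14536870

-14536870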